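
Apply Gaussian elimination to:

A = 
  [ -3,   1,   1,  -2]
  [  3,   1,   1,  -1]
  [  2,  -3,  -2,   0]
Row operations:
R2 → R2 + (1)·R1
R3 → R3 + (2/3)·R1
R3 → R3 + (7/6)·R2

Resulting echelon form:
REF = 
  [   -3,     1,     1,    -2]
  [    0,     2,     2,    -3]
  [    0,     0,     1, -29/6]

Rank = 3 (number of non-zero pivot rows).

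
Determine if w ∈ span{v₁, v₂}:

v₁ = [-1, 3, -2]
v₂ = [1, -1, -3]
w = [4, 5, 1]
No

Form the augmented matrix and row-reduce:
[v₁|v₂|w] = 
  [ -1,   1,   4]
  [  3,  -1,   5]
  [ -2,  -3,   1]
R2 → R2 + (3)·R1
R3 → R3 - (2)·R1
R3 → R3 + (5/2)·R2
REF = 
  [  -1,    1,    4]
  [   0,    2,   17]
  [   0,    0, 71/2]

Row 3 reads [0 0 | 71/2], i.e. 0 = 71/2, so the system is inconsistent and w ∉ span{v₁, v₂}.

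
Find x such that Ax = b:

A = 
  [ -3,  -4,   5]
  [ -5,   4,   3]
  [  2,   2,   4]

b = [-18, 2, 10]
Row reduce the augmented matrix [A|b]:
R2 → R2 - (5/3)·R1
R3 → R3 + (2/3)·R1
R3 → R3 + (1/16)·R2
REF = 
  [   -3,    -4,     5,   -18]
  [    0,  32/3, -16/3,    32]
  [    0,     0,     7,     0]

Back-substitution:
x₃ = 0 / 7 = 0
x₂ = (32 - (-16/3)(0)) / (32/3) = 3
x₁ = (-18 - (-4)(3) - (5)(0)) / (-3) = 2

x = [2, 3, 0]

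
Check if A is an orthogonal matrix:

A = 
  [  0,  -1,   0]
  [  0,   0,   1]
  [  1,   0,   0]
Yes

AᵀA = 
  [  1,   0,   0]
  [  0,   1,   0]
  [  0,   0,   1]
= I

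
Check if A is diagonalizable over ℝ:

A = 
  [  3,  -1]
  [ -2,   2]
Yes

tr(A) = 5, det(A) = 4
Characteristic polynomial: λ² - tr(A)λ + det(A) = λ² - 5λ + 4
λ² - 5λ + 4 = (λ - 1)(λ - 4)
Eigenvalues: 4, 1
λ=1: alg. mult. = 1, geom. mult. = 2 - rank(A - (1)I) = 2 - 1 = 1
λ=4: alg. mult. = 1, geom. mult. = 2 - rank(A - (4)I) = 2 - 1 = 1
Sum of geometric multiplicities equals n, so A has n independent eigenvectors.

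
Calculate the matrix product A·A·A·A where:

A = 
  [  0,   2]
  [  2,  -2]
A^4 = 
  [ 32, -48]
  [-48,  80]

A² = A·A:
A²[1,1] = (0)(0) + (2)(2) = 4
A²[1,2] = (0)(2) + (2)(-2) = -4
A²[2,1] = (2)(0) + (-2)(2) = -4
A²[2,2] = (2)(2) + (-2)(-2) = 8
A² = 
  [  4,  -4]
  [ -4,   8]

A^3 = A^2·A:
A^3[1,1] = (4)(0) + (-4)(2) = -8
A^3[1,2] = (4)(2) + (-4)(-2) = 16
A^3[2,1] = (-4)(0) + (8)(2) = 16
A^3[2,2] = (-4)(2) + (8)(-2) = -24
A^3 = 
  [ -8,  16]
  [ 16, -24]

A^4 = A^3·A:
A^4[1,1] = (-8)(0) + (16)(2) = 32
A^4[1,2] = (-8)(2) + (16)(-2) = -48
A^4[2,1] = (16)(0) + (-24)(2) = -48
A^4[2,2] = (16)(2) + (-24)(-2) = 80
A^4 = 
  [ 32, -48]
  [-48,  80]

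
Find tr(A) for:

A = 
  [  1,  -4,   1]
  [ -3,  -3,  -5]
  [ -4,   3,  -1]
-3

tr(A) = 1 + -3 + -1 = -3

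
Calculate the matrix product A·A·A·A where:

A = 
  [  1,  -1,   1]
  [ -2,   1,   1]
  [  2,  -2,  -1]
A^4 = 
  [ 29, -22,   2]
  [-20,  13,  -2]
  [ 28, -20,   1]

A² = A·A:
A²[1,1] = (1)(1) + (-1)(-2) + (1)(2) = 5
A²[1,2] = (1)(-1) + (-1)(1) + (1)(-2) = -4
A²[1,3] = (1)(1) + (-1)(1) + (1)(-1) = -1
A²[2,1] = (-2)(1) + (1)(-2) + (1)(2) = -2
A²[2,2] = (-2)(-1) + (1)(1) + (1)(-2) = 1
A²[2,3] = (-2)(1) + (1)(1) + (1)(-1) = -2
A²[3,1] = (2)(1) + (-2)(-2) + (-1)(2) = 4
A²[3,2] = (2)(-1) + (-2)(1) + (-1)(-2) = -2
A²[3,3] = (2)(1) + (-2)(1) + (-1)(-1) = 1
A² = 
  [  5,  -4,  -1]
  [ -2,   1,  -2]
  [  4,  -2,   1]

A^3 = A^2·A:
A^3[1,1] = (5)(1) + (-4)(-2) + (-1)(2) = 11
A^3[1,2] = (5)(-1) + (-4)(1) + (-1)(-2) = -7
A^3[1,3] = (5)(1) + (-4)(1) + (-1)(-1) = 2
A^3[2,1] = (-2)(1) + (1)(-2) + (-2)(2) = -8
A^3[2,2] = (-2)(-1) + (1)(1) + (-2)(-2) = 7
A^3[2,3] = (-2)(1) + (1)(1) + (-2)(-1) = 1
A^3[3,1] = (4)(1) + (-2)(-2) + (1)(2) = 10
A^3[3,2] = (4)(-1) + (-2)(1) + (1)(-2) = -8
A^3[3,3] = (4)(1) + (-2)(1) + (1)(-1) = 1
A^3 = 
  [ 11,  -7,   2]
  [ -8,   7,   1]
  [ 10,  -8,   1]

A^4 = A^3·A:
A^4[1,1] = (11)(1) + (-7)(-2) + (2)(2) = 29
A^4[1,2] = (11)(-1) + (-7)(1) + (2)(-2) = -22
A^4[1,3] = (11)(1) + (-7)(1) + (2)(-1) = 2
A^4[2,1] = (-8)(1) + (7)(-2) + (1)(2) = -20
A^4[2,2] = (-8)(-1) + (7)(1) + (1)(-2) = 13
A^4[2,3] = (-8)(1) + (7)(1) + (1)(-1) = -2
A^4[3,1] = (10)(1) + (-8)(-2) + (1)(2) = 28
A^4[3,2] = (10)(-1) + (-8)(1) + (1)(-2) = -20
A^4[3,3] = (10)(1) + (-8)(1) + (1)(-1) = 1
A^4 = 
  [ 29, -22,   2]
  [-20,  13,  -2]
  [ 28, -20,   1]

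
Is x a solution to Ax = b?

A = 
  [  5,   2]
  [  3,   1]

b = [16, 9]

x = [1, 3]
No

Ax = [11, 6] ≠ b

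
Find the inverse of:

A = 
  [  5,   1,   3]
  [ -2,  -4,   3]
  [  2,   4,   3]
det(A) = (5)·((-4)(3) - (3)(4)) - (1)·((-2)(3) - (3)(2)) + (3)·((-2)(4) - (-4)(2))
  = (5)(-24) - (1)(-12) + (3)(0)
  = -108
det(A) = -108 ≠ 0, so A is invertible.

Cofactors Cᵢⱼ = (-1)ⁱ⁺ʲ·Mᵢⱼ:
C = 
  [-24,  12,   0]
  [  9,   9, -18]
  [ 15, -21, -18]

adj(A) = Cᵀ:
adj(A) = 
  [-24,   9,  15]
  [ 12,   9, -21]
  [  0, -18, -18]

A⁻¹ = (-1/108) · adj(A):
A⁻¹ = 
  [  2/9, -1/12, -5/36]
  [ -1/9, -1/12,  7/36]
  [    0,   1/6,   1/6]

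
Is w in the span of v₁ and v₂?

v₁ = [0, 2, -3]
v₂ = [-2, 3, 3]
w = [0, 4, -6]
Yes

Form the augmented matrix and row-reduce:
[v₁|v₂|w] = 
  [  0,  -2,   0]
  [  2,   3,   4]
  [ -3,   3,  -6]
Swap R1 ↔ R2
R3 → R3 + (3/2)·R1
R3 → R3 + (15/4)·R2
REF = 
  [  2,   3,   4]
  [  0,  -2,   0]
  [  0,   0,   0]

No row of the form [0 0 | nonzero], so the system is consistent. Back-substitution gives c₁ = 2, c₂ = 0: w = (2)·v₁ + (0)·v₂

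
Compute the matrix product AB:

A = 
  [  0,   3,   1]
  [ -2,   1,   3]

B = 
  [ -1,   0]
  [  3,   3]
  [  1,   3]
A is 2×3 and B is 3×2, so AB is 2×2. Each entry is (row of A)·(column of B):
AB[1,1] = (0)(-1) + (3)(3) + (1)(1) = 10
AB[1,2] = (0)(0) + (3)(3) + (1)(3) = 12
AB[2,1] = (-2)(-1) + (1)(3) + (3)(1) = 8
AB[2,2] = (-2)(0) + (1)(3) + (3)(3) = 12

AB = 
  [ 10,  12]
  [  8,  12]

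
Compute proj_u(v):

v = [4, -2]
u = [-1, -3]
proj_u(v) = [-1/5, -3/5]

v·u = (4)(-1) + (-2)(-3) = 2
u·u = (-1)² + (-3)² = 10
proj_u(v) = (v·u / u·u) × u = (2/10) × u = (1/5) × u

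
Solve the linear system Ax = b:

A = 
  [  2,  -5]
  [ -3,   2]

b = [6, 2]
Row reduce the augmented matrix [A|b]:
R2 → R2 + (3/2)·R1
REF = 
  [    2,    -5,     6]
  [    0, -11/2,    11]

Back-substitution:
x₂ = 11 / (-11/2) = -2
x₁ = (6 - (-5)(-2)) / 2 = -2

x = [-2, -2]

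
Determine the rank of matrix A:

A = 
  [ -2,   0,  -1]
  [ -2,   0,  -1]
Row reduce:
R2 → R2 - (1)·R1
REF = 
  [ -2,   0,  -1]
  [  0,   0,   0]
Pivot columns: 1 → 1 pivot.

rank(A) = 1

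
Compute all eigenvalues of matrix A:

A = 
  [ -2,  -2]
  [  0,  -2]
tr(A) = -4, det(A) = 4
Characteristic polynomial: λ² - tr(A)λ + det(A) = λ² + 4λ + 4
λ² + 4λ + 4 = (λ + 2)²

λ = -2, -2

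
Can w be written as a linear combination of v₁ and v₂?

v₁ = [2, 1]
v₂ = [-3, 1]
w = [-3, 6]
Yes

Form the augmented matrix and row-reduce:
[v₁|v₂|w] = 
  [  2,  -3,  -3]
  [  1,   1,   6]
R2 → R2 - (1/2)·R1
REF = 
  [   2,   -3,   -3]
  [   0,  5/2, 15/2]

No row of the form [0 0 | nonzero], so the system is consistent. Back-substitution gives c₁ = 3, c₂ = 3: w = (3)·v₁ + (3)·v₂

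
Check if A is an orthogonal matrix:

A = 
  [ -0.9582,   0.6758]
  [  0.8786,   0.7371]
No

AᵀA = 
  [  1.6901,   0.0001]
  [  0.0001,   1]
≠ I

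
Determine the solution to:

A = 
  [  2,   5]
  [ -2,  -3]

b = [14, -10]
Row reduce the augmented matrix [A|b]:
R2 → R2 + (1)·R1
REF = 
  [  2,   5,  14]
  [  0,   2,   4]

Back-substitution:
x₂ = 4 / 2 = 2
x₁ = (14 - (5)(2)) / 2 = 2

x = [2, 2]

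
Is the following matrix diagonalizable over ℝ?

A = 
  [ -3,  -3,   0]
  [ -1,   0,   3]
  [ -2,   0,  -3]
No

Characteristic polynomial: det(λI - A) = λ³ + 6λ² + 6λ - 27
By the rational root theorem any rational root is an integer dividing 27; none of those is a root, so p(λ) has no rational roots and hence (being an irreducible cubic) no repeated roots.
Discriminant of the cubic: Δ = -13419
Δ < 0 ⇒ one real eigenvalue and a complex-conjugate pair: λ ≈ -3.768 + 1.838i, -3.768 - 1.838i, 1.536
Has complex eigenvalues (not diagonalizable over ℝ).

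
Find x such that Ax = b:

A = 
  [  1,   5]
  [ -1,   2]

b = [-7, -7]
x = [3, -2]

Row reduce the augmented matrix [A|b]:
R2 → R2 + (1)·R1
REF = 
  [  1,   5,  -7]
  [  0,   7, -14]

Back-substitution:
x₂ = (-14) / 7 = -2
x₁ = (-7 - (5)(-2)) / 1 = 3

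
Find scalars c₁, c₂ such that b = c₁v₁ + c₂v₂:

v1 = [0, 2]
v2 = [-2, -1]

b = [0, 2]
c1 = 1, c2 = 0

b = 1·v1 + 0·v2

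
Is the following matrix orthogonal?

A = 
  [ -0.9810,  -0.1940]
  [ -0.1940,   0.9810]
Yes

AᵀA = 
  [  1,   0]
  [  0,   1]
≈ I (equal to I up to the 4-dp rounding of the entries)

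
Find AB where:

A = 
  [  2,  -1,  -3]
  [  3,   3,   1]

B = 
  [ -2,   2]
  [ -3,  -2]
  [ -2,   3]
A is 2×3 and B is 3×2, so AB is 2×2. Each entry is (row of A)·(column of B):
AB[1,1] = (2)(-2) + (-1)(-3) + (-3)(-2) = 5
AB[1,2] = (2)(2) + (-1)(-2) + (-3)(3) = -3
AB[2,1] = (3)(-2) + (3)(-3) + (1)(-2) = -17
AB[2,2] = (3)(2) + (3)(-2) + (1)(3) = 3

AB = 
  [  5,  -3]
  [-17,   3]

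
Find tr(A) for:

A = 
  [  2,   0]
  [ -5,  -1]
1

tr(A) = 2 + -1 = 1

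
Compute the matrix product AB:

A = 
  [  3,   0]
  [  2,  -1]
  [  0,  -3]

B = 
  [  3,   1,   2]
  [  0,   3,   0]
AB = 
  [  9,   3,   6]
  [  6,  -1,   4]
  [  0,  -9,   0]

A is 3×2 and B is 2×3, so AB is 3×3. Each entry is (row of A)·(column of B):
AB[1,1] = (3)(3) + (0)(0) = 9
AB[1,2] = (3)(1) + (0)(3) = 3
AB[1,3] = (3)(2) + (0)(0) = 6
AB[2,1] = (2)(3) + (-1)(0) = 6
AB[2,2] = (2)(1) + (-1)(3) = -1
AB[2,3] = (2)(2) + (-1)(0) = 4
AB[3,1] = (0)(3) + (-3)(0) = 0
AB[3,2] = (0)(1) + (-3)(3) = -9
AB[3,3] = (0)(2) + (-3)(0) = 0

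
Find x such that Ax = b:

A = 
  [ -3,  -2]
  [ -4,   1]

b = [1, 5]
Row reduce the augmented matrix [A|b]:
R2 → R2 - (4/3)·R1
REF = 
  [  -3,   -2,    1]
  [   0, 11/3, 11/3]

Back-substitution:
x₂ = (11/3) / (11/3) = 1
x₁ = (1 - (-2)(1)) / (-3) = -1

x = [-1, 1]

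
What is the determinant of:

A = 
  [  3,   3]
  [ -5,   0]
15

For a 2×2 matrix, det = ad - bc = (3)(0) - (3)(-5) = 15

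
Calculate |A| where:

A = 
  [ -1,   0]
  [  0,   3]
For a 2×2 matrix, det = ad - bc = (-1)(3) - (0)(0) = -3

det(A) = -3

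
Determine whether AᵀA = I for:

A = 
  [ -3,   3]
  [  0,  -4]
No

AᵀA = 
  [  9,  -9]
  [ -9,  25]
≠ I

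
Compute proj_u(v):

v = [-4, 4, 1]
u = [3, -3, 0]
v·u = (-4)(3) + (4)(-3) + (1)(0) = -24
u·u = (3)² + (-3)² + (0)² = 18
proj_u(v) = (v·u / u·u) × u = (-24/18) × u = (-4/3) × u

proj_u(v) = [-4, 4, 0]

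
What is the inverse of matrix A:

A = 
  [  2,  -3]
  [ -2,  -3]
det(A) = (2)(-3) - (-3)(-2) = -12
For a 2×2 matrix, A⁻¹ = (1/det(A)) · [[d, -b], [-c, a]]
    = (-1/12) · [[-3, 3], [2, 2]]

A⁻¹ = 
  [ 1/4, -1/4]
  [-1/6, -1/6]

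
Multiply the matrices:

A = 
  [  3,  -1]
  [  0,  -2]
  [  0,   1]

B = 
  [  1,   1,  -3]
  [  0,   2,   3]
AB = 
  [  3,   1, -12]
  [  0,  -4,  -6]
  [  0,   2,   3]

A is 3×2 and B is 2×3, so AB is 3×3. Each entry is (row of A)·(column of B):
AB[1,1] = (3)(1) + (-1)(0) = 3
AB[1,2] = (3)(1) + (-1)(2) = 1
AB[1,3] = (3)(-3) + (-1)(3) = -12
AB[2,1] = (0)(1) + (-2)(0) = 0
AB[2,2] = (0)(1) + (-2)(2) = -4
AB[2,3] = (0)(-3) + (-2)(3) = -6
AB[3,1] = (0)(1) + (1)(0) = 0
AB[3,2] = (0)(1) + (1)(2) = 2
AB[3,3] = (0)(-3) + (1)(3) = 3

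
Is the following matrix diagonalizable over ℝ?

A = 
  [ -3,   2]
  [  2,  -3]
Yes

tr(A) = -6, det(A) = 5
Characteristic polynomial: λ² - tr(A)λ + det(A) = λ² + 6λ + 5
λ² + 6λ + 5 = (λ + 5)(λ + 1)
Eigenvalues: -1, -5
λ=-5: alg. mult. = 1, geom. mult. = 2 - rank(A - (-5)I) = 2 - 1 = 1
λ=-1: alg. mult. = 1, geom. mult. = 2 - rank(A - (-1)I) = 2 - 1 = 1
Sum of geometric multiplicities equals n, so A has n independent eigenvectors.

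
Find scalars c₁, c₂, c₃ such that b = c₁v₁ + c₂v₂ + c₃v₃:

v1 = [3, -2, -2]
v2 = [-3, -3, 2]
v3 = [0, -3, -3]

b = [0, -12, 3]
c1 = 3, c2 = 3, c3 = -1

b = 3·v1 + 3·v2 + -1·v3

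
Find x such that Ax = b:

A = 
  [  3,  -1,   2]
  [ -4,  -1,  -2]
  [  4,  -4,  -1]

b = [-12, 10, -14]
Row reduce the augmented matrix [A|b]:
R2 → R2 + (4/3)·R1
R3 → R3 - (4/3)·R1
R3 → R3 - (8/7)·R2
REF = 
  [    3,    -1,     2,   -12]
  [    0,  -7/3,   2/3,    -6]
  [    0,     0, -31/7,  62/7]

Back-substitution:
x₃ = (62/7) / (-31/7) = -2
x₂ = (-6 - (2/3)(-2)) / (-7/3) = 2
x₁ = (-12 - (-1)(2) - (2)(-2)) / 3 = -2

x = [-2, 2, -2]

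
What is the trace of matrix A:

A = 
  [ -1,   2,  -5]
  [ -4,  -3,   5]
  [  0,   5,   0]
-4

tr(A) = -1 + -3 + 0 = -4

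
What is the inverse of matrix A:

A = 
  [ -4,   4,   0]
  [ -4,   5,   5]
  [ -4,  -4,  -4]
det(A) = (-4)·((5)(-4) - (5)(-4)) - (4)·((-4)(-4) - (5)(-4)) + (0)·((-4)(-4) - (5)(-4))
  = (-4)(0) - (4)(36) + (0)(36)
  = -144
det(A) = -144 ≠ 0, so A is invertible.

Cofactors Cᵢⱼ = (-1)ⁱ⁺ʲ·Mᵢⱼ:
C = 
  [  0, -36,  36]
  [ 16,  16, -32]
  [ 20,  20,  -4]

adj(A) = Cᵀ:
adj(A) = 
  [  0,  16,  20]
  [-36,  16,  20]
  [ 36, -32,  -4]

A⁻¹ = (-1/144) · adj(A):
A⁻¹ = 
  [    0,  -1/9, -5/36]
  [  1/4,  -1/9, -5/36]
  [ -1/4,   2/9,  1/36]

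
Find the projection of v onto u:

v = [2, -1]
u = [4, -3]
proj_u(v) = [44/25, -33/25]

v·u = (2)(4) + (-1)(-3) = 11
u·u = (4)² + (-3)² = 25
proj_u(v) = (v·u / u·u) × u = (11/25) × u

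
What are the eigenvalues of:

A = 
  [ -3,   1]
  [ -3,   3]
tr(A) = 0, det(A) = -6
Characteristic polynomial: λ² - tr(A)λ + det(A) = λ² - 6
λ² - 6 = 0  ⇒  λ = (0 ± √((0)² - 4·(-6)))/2 = (0 ± √(24))/2
  = √6,  -√6

λ = √6, -√6  (≈ 2.449, -2.449)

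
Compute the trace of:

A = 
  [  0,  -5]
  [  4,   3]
3

tr(A) = 0 + 3 = 3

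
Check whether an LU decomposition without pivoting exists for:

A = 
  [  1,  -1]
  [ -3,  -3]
Yes.
A[1,1] = 1 ≠ 0, so Gaussian elimination proceeds without a row swap: multiplier ℓ₂₁ = (-3)/(1) = -3, and U[2,2] = -3 - (-3)(-1) = -6.
L = 
  [  1,   0]
  [ -3,   1]
U = 
  [  1,  -1]
  [  0,  -6]
Check row 2 of LU: [(-3)(1), (-3)(-1) + (-6)] = [-3, -3] = row 2 of A ✓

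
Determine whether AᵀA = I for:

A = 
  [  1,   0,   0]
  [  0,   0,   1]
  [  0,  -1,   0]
Yes

AᵀA = 
  [  1,   0,   0]
  [  0,   1,   0]
  [  0,   0,   1]
= I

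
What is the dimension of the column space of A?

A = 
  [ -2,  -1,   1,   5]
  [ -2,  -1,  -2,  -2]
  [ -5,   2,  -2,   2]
dim(Col(A)) = 3

Row reduce:
R2 → R2 - (1)·R1
R3 → R3 - (5/2)·R1
Swap R2 ↔ R3
REF = 
  [   -2,    -1,     1,     5]
  [    0,   9/2,  -9/2, -21/2]
  [    0,     0,    -3,    -7]
Pivot columns: 1, 2, 3 → 3 pivots.
dim(Col(A)) = number of pivot columns = 3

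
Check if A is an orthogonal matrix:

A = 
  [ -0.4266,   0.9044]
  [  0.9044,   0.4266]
Yes

AᵀA = 
  [  0.9999,   0]
  [  0,   0.9999]
≈ I (equal to I up to the 4-dp rounding of the entries)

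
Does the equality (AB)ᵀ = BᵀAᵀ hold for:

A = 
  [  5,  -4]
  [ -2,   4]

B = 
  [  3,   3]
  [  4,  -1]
Yes

(AB)ᵀ = 
  [ -1,  10]
  [ 19, -10]

BᵀAᵀ = 
  [ -1,  10]
  [ 19, -10]

Both sides are equal — this is the standard identity (AB)ᵀ = BᵀAᵀ, which holds for all A, B.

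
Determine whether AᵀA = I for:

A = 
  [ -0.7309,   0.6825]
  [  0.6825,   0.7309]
Yes

AᵀA = 
  [  1,   0]
  [  0,   1]
≈ I (equal to I up to the 4-dp rounding of the entries)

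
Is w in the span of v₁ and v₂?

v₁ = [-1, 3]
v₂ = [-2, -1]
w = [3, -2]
Yes

Form the augmented matrix and row-reduce:
[v₁|v₂|w] = 
  [ -1,  -2,   3]
  [  3,  -1,  -2]
R2 → R2 + (3)·R1
REF = 
  [ -1,  -2,   3]
  [  0,  -7,   7]

No row of the form [0 0 | nonzero], so the system is consistent. Back-substitution gives c₁ = -1, c₂ = -1: w = (-1)·v₁ + (-1)·v₂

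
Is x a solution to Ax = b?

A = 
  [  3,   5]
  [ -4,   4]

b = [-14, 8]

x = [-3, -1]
Yes

Ax = [-14, 8] = b ✓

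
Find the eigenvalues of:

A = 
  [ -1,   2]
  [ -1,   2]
tr(A) = 1, det(A) = 0
Characteristic polynomial: λ² - tr(A)λ + det(A) = λ² - λ
λ² - λ = λ(λ - 1)

λ = 1, 0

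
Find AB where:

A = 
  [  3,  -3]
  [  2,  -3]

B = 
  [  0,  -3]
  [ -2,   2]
AB = 
  [  6, -15]
  [  6, -12]

A is 2×2 and B is 2×2, so AB is 2×2. Each entry is (row of A)·(column of B):
AB[1,1] = (3)(0) + (-3)(-2) = 6
AB[1,2] = (3)(-3) + (-3)(2) = -15
AB[2,1] = (2)(0) + (-3)(-2) = 6
AB[2,2] = (2)(-3) + (-3)(2) = -12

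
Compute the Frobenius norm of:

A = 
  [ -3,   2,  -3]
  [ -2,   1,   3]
||A||_F = 6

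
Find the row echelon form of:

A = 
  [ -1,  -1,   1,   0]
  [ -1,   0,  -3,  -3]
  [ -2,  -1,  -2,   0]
Row operations:
R2 → R2 - (1)·R1
R3 → R3 - (2)·R1
R3 → R3 - (1)·R2

Resulting echelon form:
REF = 
  [ -1,  -1,   1,   0]
  [  0,   1,  -4,  -3]
  [  0,   0,   0,   3]

Rank = 3 (number of non-zero pivot rows).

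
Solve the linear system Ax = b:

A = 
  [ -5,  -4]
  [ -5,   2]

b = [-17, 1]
Row reduce the augmented matrix [A|b]:
R2 → R2 - (1)·R1
REF = 
  [ -5,  -4, -17]
  [  0,   6,  18]

Back-substitution:
x₂ = 18 / 6 = 3
x₁ = (-17 - (-4)(3)) / (-5) = 1

x = [1, 3]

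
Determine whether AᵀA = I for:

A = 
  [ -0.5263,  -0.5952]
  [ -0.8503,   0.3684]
No

AᵀA = 
  [  1,   0]
  [  0,   0.4900]
≠ I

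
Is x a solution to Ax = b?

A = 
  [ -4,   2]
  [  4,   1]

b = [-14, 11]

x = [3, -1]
Yes

Ax = [-14, 11] = b ✓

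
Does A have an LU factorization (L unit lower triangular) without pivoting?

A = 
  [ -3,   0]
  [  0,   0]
Yes.
A[1,1] = -3 ≠ 0, so Gaussian elimination proceeds without a row swap: multiplier ℓ₂₁ = (0)/(-3) = 0, and U[2,2] = 0 - (0)(0) = 0.
L = 
  [  1,   0]
  [  0,   1]
U = 
  [ -3,   0]
  [  0,   0]
Check row 2 of LU: [(0)(-3), (0)(0) + 0] = [0, 0] = row 2 of A ✓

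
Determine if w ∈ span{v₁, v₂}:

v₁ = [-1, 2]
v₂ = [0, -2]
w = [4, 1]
Yes

Form the augmented matrix and row-reduce:
[v₁|v₂|w] = 
  [ -1,   0,   4]
  [  2,  -2,   1]
R2 → R2 + (2)·R1
REF = 
  [ -1,   0,   4]
  [  0,  -2,   9]

No row of the form [0 0 | nonzero], so the system is consistent. Back-substitution gives c₁ = -4, c₂ = -9/2: w = (-4)·v₁ + (-9/2)·v₂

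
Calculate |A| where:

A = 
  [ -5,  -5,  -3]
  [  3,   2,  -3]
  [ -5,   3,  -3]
Cofactor expansion along row 1:
det(A) = (-5)·((2)(-3) - (-3)(3)) - (-5)·((3)(-3) - (-3)(-5)) + (-3)·((3)(3) - (2)(-5))
  = (-5)(3) - (-5)(-24) + (-3)(19)
  = -192

det(A) = -192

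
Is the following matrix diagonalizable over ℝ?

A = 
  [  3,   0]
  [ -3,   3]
No

tr(A) = 6, det(A) = 9
Characteristic polynomial: λ² - tr(A)λ + det(A) = λ² - 6λ + 9
λ² - 6λ + 9 = (λ - 3)²
Eigenvalues: 3, 3
λ=3: alg. mult. = 2, geom. mult. = 2 - rank(A - (3)I) = 2 - 1 = 1
Sum of geometric multiplicities = 1 < n = 2, so there aren't enough independent eigenvectors.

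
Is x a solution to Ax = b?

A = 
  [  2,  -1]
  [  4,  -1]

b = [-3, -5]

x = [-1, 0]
No

Ax = [-2, -4] ≠ b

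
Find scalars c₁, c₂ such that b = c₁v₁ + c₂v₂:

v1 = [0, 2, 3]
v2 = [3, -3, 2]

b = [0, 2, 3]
c1 = 1, c2 = 0

b = 1·v1 + 0·v2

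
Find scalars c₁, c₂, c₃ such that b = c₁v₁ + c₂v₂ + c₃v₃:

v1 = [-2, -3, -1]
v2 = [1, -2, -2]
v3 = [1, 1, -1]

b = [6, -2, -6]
c1 = -1, c2 = 3, c3 = 1

b = -1·v1 + 3·v2 + 1·v3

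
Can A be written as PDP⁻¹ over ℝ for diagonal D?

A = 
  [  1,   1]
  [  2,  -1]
Yes

tr(A) = 0, det(A) = -3
Characteristic polynomial: λ² - tr(A)λ + det(A) = λ² - 3
λ² - 3 = 0  ⇒  λ = (0 ± √((0)² - 4·(-3)))/2 = (0 ± √(12))/2
  = √3,  -√3
Eigenvalues: √3, -√3  (≈ 1.732, -1.732)
The two irrational eigenvalues are distinct (simple), so each has alg. mult. = geom. mult. = 1.
Sum of geometric multiplicities equals n, so A has n independent eigenvectors.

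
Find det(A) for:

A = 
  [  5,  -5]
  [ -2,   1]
-5

For a 2×2 matrix, det = ad - bc = (5)(1) - (-5)(-2) = -5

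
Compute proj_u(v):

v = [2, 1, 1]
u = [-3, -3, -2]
v·u = (2)(-3) + (1)(-3) + (1)(-2) = -11
u·u = (-3)² + (-3)² + (-2)² = 22
proj_u(v) = (v·u / u·u) × u = (-11/22) × u = (-1/2) × u

proj_u(v) = [3/2, 3/2, 1]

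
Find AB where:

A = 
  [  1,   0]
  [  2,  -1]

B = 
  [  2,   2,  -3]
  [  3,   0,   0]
AB = 
  [  2,   2,  -3]
  [  1,   4,  -6]

A is 2×2 and B is 2×3, so AB is 2×3. Each entry is (row of A)·(column of B):
AB[1,1] = (1)(2) + (0)(3) = 2
AB[1,2] = (1)(2) + (0)(0) = 2
AB[1,3] = (1)(-3) + (0)(0) = -3
AB[2,1] = (2)(2) + (-1)(3) = 1
AB[2,2] = (2)(2) + (-1)(0) = 4
AB[2,3] = (2)(-3) + (-1)(0) = -6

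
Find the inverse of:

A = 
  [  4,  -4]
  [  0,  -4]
det(A) = (4)(-4) - (-4)(0) = -16
For a 2×2 matrix, A⁻¹ = (1/det(A)) · [[d, -b], [-c, a]]
    = (-1/16) · [[-4, 4], [0, 4]]

A⁻¹ = 
  [ 1/4, -1/4]
  [   0, -1/4]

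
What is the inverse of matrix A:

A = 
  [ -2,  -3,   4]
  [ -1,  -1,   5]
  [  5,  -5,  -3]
det(A) = (-2)·((-1)(-3) - (5)(-5)) - (-3)·((-1)(-3) - (5)(5)) + (4)·((-1)(-5) - (-1)(5))
  = (-2)(28) - (-3)(-22) + (4)(10)
  = -82
det(A) = -82 ≠ 0, so A is invertible.

Cofactors Cᵢⱼ = (-1)ⁱ⁺ʲ·Mᵢⱼ:
C = 
  [ 28,  22,  10]
  [-29, -14, -25]
  [-11,   6,  -1]

adj(A) = Cᵀ:
adj(A) = 
  [ 28, -29, -11]
  [ 22, -14,   6]
  [ 10, -25,  -1]

A⁻¹ = (-1/82) · adj(A):
A⁻¹ = 
  [-14/41,  29/82,  11/82]
  [-11/41,   7/41,  -3/41]
  [ -5/41,  25/82,   1/82]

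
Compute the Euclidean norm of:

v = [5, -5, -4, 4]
9.055

||v||₂ = √((5)² + (-5)² + (-4)² + (4)²) = √82 = 9.055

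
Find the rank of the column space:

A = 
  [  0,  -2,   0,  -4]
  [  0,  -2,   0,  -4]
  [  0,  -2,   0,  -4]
dim(Col(A)) = 1

Row reduce:
R2 → R2 - (1)·R1
R3 → R3 - (1)·R1
REF = 
  [  0,  -2,   0,  -4]
  [  0,   0,   0,   0]
  [  0,   0,   0,   0]
Pivot columns: 2 → 1 pivot.
dim(Col(A)) = number of pivot columns = 1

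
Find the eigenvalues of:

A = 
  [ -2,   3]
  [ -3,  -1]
λ = (-3 + i√35)/2, (-3 - i√35)/2  (≈ -1.5 + 2.958i, -1.5 - 2.958i)

tr(A) = -3, det(A) = 11
Characteristic polynomial: λ² - tr(A)λ + det(A) = λ² + 3λ + 11
λ² + 3λ + 11 = 0  ⇒  λ = (-3 ± √((3)² - 4·(11)))/2 = (-3 ± √(-35))/2
  = (-3 + i√35)/2,  (-3 - i√35)/2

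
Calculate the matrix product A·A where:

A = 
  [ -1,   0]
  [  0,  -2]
A² = A·A:
A²[1,1] = (-1)(-1) + (0)(0) = 1
A²[1,2] = (-1)(0) + (0)(-2) = 0
A²[2,1] = (0)(-1) + (-2)(0) = 0
A²[2,2] = (0)(0) + (-2)(-2) = 4
A² = 
  [  1,   0]
  [  0,   4]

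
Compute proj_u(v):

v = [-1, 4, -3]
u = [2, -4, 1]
v·u = (-1)(2) + (4)(-4) + (-3)(1) = -21
u·u = (2)² + (-4)² + (1)² = 21
proj_u(v) = (v·u / u·u) × u = (-21/21) × u = (-1) × u

proj_u(v) = [-2, 4, -1]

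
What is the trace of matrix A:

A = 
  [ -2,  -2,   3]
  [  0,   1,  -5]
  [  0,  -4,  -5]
-6

tr(A) = -2 + 1 + -5 = -6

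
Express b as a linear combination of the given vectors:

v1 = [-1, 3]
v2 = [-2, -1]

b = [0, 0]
c1 = 0, c2 = 0

b = 0·v1 + 0·v2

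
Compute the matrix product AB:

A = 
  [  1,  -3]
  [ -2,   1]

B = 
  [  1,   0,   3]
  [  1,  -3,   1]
AB = 
  [ -2,   9,   0]
  [ -1,  -3,  -5]

A is 2×2 and B is 2×3, so AB is 2×3. Each entry is (row of A)·(column of B):
AB[1,1] = (1)(1) + (-3)(1) = -2
AB[1,2] = (1)(0) + (-3)(-3) = 9
AB[1,3] = (1)(3) + (-3)(1) = 0
AB[2,1] = (-2)(1) + (1)(1) = -1
AB[2,2] = (-2)(0) + (1)(-3) = -3
AB[2,3] = (-2)(3) + (1)(1) = -5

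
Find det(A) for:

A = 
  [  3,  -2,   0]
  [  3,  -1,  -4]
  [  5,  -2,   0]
Cofactor expansion along row 1:
det(A) = (3)·((-1)(0) - (-4)(-2)) - (-2)·((3)(0) - (-4)(5)) + (0)·((3)(-2) - (-1)(5))
  = (3)(-8) - (-2)(20) + (0)(-1)
  = 16

det(A) = 16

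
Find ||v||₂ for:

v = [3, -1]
3.162

||v||₂ = √((3)² + (-1)²) = √10 = 3.162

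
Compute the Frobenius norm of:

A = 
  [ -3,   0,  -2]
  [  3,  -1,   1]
||A||_F = 4.899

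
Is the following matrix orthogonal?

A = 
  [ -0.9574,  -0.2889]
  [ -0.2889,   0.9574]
Yes

AᵀA = 
  [  1.0001,   0]
  [  0,   1.0001]
≈ I (equal to I up to the 4-dp rounding of the entries)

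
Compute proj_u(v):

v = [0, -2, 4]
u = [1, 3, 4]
v·u = (0)(1) + (-2)(3) + (4)(4) = 10
u·u = (1)² + (3)² + (4)² = 26
proj_u(v) = (v·u / u·u) × u = (10/26) × u = (5/13) × u

proj_u(v) = [5/13, 15/13, 20/13]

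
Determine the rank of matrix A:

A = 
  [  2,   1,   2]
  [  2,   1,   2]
rank(A) = 1

Row reduce:
R2 → R2 - (1)·R1
REF = 
  [  2,   1,   2]
  [  0,   0,   0]
Pivot columns: 1 → 1 pivot.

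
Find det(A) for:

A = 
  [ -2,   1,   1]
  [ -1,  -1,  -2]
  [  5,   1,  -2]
Cofactor expansion along row 1:
det(A) = (-2)·((-1)(-2) - (-2)(1)) - (1)·((-1)(-2) - (-2)(5)) + (1)·((-1)(1) - (-1)(5))
  = (-2)(4) - (1)(12) + (1)(4)
  = -16

det(A) = -16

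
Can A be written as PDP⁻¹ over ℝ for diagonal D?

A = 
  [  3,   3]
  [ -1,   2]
No

tr(A) = 5, det(A) = 9
Characteristic polynomial: λ² - tr(A)λ + det(A) = λ² - 5λ + 9
λ² - 5λ + 9 = 0  ⇒  λ = (5 ± √((-5)² - 4·(9)))/2 = (5 ± √(-11))/2
  = (5 + i√11)/2,  (5 - i√11)/2
Eigenvalues: (5 + i√11)/2, (5 - i√11)/2  (≈ 2.5 + 1.658i, 2.5 - 1.658i)
Has complex eigenvalues (not diagonalizable over ℝ).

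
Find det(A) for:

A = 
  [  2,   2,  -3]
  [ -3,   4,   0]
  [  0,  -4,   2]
-8

Cofactor expansion along row 1:
det(A) = (2)·((4)(2) - (0)(-4)) - (2)·((-3)(2) - (0)(0)) + (-3)·((-3)(-4) - (4)(0))
  = (2)(8) - (2)(-6) + (-3)(12)
  = -8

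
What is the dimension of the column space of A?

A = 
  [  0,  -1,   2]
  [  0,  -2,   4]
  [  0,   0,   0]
Row reduce:
R2 → R2 - (2)·R1
REF = 
  [  0,  -1,   2]
  [  0,   0,   0]
  [  0,   0,   0]
Pivot columns: 2 → 1 pivot.
dim(Col(A)) = number of pivot columns = 1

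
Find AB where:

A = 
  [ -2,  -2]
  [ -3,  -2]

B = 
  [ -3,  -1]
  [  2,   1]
A is 2×2 and B is 2×2, so AB is 2×2. Each entry is (row of A)·(column of B):
AB[1,1] = (-2)(-3) + (-2)(2) = 2
AB[1,2] = (-2)(-1) + (-2)(1) = 0
AB[2,1] = (-3)(-3) + (-2)(2) = 5
AB[2,2] = (-3)(-1) + (-2)(1) = 1

AB = 
  [  2,   0]
  [  5,   1]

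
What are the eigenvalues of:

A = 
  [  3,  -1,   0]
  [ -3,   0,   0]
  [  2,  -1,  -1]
λ = -1, (3 + √21)/2, (3 - √21)/2  (≈ -1, 3.791, -0.7913)

Characteristic polynomial: det(λI - A) = λ³ - 2λ² - 6λ - 3
Testing integer divisors of the constant term: p(-1) = 0, so (λ + 1) is a factor:
p(λ) = (λ + 1)(λ² - 3λ - 3)
λ² - 3λ - 3 = 0  ⇒  λ = (3 ± √((-3)² - 4·(-3)))/2 = (3 ± √(21))/2
  = (3 + √21)/2,  (3 - √21)/2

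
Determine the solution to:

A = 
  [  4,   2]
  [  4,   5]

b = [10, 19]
x = [1, 3]

Row reduce the augmented matrix [A|b]:
R2 → R2 - (1)·R1
REF = 
  [  4,   2,  10]
  [  0,   3,   9]

Back-substitution:
x₂ = 9 / 3 = 3
x₁ = (10 - (2)(3)) / 4 = 1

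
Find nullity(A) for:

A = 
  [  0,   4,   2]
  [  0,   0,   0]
nullity(A) = 2

Row reduce:
(no row operations needed)
REF = 
  [  0,   4,   2]
  [  0,   0,   0]
Pivot columns: 2 → 1 pivot.
rank(A) = 1, so nullity(A) = 3 - 1 = 2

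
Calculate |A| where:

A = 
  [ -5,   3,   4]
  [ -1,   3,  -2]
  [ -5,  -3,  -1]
144

Cofactor expansion along row 1:
det(A) = (-5)·((3)(-1) - (-2)(-3)) - (3)·((-1)(-1) - (-2)(-5)) + (4)·((-1)(-3) - (3)(-5))
  = (-5)(-9) - (3)(-9) + (4)(18)
  = 144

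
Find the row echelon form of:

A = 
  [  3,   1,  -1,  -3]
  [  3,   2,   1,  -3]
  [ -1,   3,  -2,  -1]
Row operations:
R2 → R2 - (1)·R1
R3 → R3 + (1/3)·R1
R3 → R3 - (10/3)·R2

Resulting echelon form:
REF = 
  [  3,   1,  -1,  -3]
  [  0,   1,   2,   0]
  [  0,   0,  -9,  -2]

Rank = 3 (number of non-zero pivot rows).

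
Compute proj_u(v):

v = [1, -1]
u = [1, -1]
v·u = (1)(1) + (-1)(-1) = 2
u·u = (1)² + (-1)² = 2
proj_u(v) = (v·u / u·u) × u = (2/2) × u = (1) × u

proj_u(v) = [1, -1]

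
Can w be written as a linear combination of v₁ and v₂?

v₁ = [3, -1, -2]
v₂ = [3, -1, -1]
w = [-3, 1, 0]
Yes

Form the augmented matrix and row-reduce:
[v₁|v₂|w] = 
  [  3,   3,  -3]
  [ -1,  -1,   1]
  [ -2,  -1,   0]
R2 → R2 + (1/3)·R1
R3 → R3 + (2/3)·R1
Swap R2 ↔ R3
REF = 
  [  3,   3,  -3]
  [  0,   1,  -2]
  [  0,   0,   0]

No row of the form [0 0 | nonzero], so the system is consistent. Back-substitution gives c₁ = 1, c₂ = -2: w = (1)·v₁ + (-2)·v₂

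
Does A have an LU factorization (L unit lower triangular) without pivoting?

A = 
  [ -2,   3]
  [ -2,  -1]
Yes.
A[1,1] = -2 ≠ 0, so Gaussian elimination proceeds without a row swap: multiplier ℓ₂₁ = (-2)/(-2) = 1, and U[2,2] = -1 - (1)(3) = -4.
L = 
  [  1,   0]
  [  1,   1]
U = 
  [ -2,   3]
  [  0,  -4]
Check row 2 of LU: [(1)(-2), (1)(3) + (-4)] = [-2, -1] = row 2 of A ✓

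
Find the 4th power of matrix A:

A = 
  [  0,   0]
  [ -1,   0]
A^4 = 
  [  0,   0]
  [  0,   0]

A² = A·A:
A²[1,1] = (0)(0) + (0)(-1) = 0
A²[1,2] = (0)(0) + (0)(0) = 0
A²[2,1] = (-1)(0) + (0)(-1) = 0
A²[2,2] = (-1)(0) + (0)(0) = 0
A² = 
  [  0,   0]
  [  0,   0]

A^3 = A^2·A:
A^3[1,1] = (0)(0) + (0)(-1) = 0
A^3[1,2] = (0)(0) + (0)(0) = 0
A^3[2,1] = (0)(0) + (0)(-1) = 0
A^3[2,2] = (0)(0) + (0)(0) = 0
A^3 = 
  [  0,   0]
  [  0,   0]

A^4 = A^3·A:
A^4[1,1] = (0)(0) + (0)(-1) = 0
A^4[1,2] = (0)(0) + (0)(0) = 0
A^4[2,1] = (0)(0) + (0)(-1) = 0
A^4[2,2] = (0)(0) + (0)(0) = 0
A^4 = 
  [  0,   0]
  [  0,   0]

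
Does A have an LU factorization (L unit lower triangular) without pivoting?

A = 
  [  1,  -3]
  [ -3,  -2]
Yes.
A[1,1] = 1 ≠ 0, so Gaussian elimination proceeds without a row swap: multiplier ℓ₂₁ = (-3)/(1) = -3, and U[2,2] = -2 - (-3)(-3) = -11.
L = 
  [  1,   0]
  [ -3,   1]
U = 
  [  1,  -3]
  [  0, -11]
Check row 2 of LU: [(-3)(1), (-3)(-3) + (-11)] = [-3, -2] = row 2 of A ✓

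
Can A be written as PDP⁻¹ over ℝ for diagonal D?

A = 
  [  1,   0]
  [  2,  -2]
Yes

tr(A) = -1, det(A) = -2
Characteristic polynomial: λ² - tr(A)λ + det(A) = λ² + λ - 2
λ² + λ - 2 = (λ + 2)(λ - 1)
Eigenvalues: 1, -2
λ=-2: alg. mult. = 1, geom. mult. = 2 - rank(A - (-2)I) = 2 - 1 = 1
λ=1: alg. mult. = 1, geom. mult. = 2 - rank(A - (1)I) = 2 - 1 = 1
Sum of geometric multiplicities equals n, so A has n independent eigenvectors.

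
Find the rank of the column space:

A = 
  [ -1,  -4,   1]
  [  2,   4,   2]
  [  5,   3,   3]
dim(Col(A)) = 3

Row reduce:
R2 → R2 + (2)·R1
R3 → R3 + (5)·R1
R3 → R3 - (17/4)·R2
REF = 
  [ -1,  -4,   1]
  [  0,  -4,   4]
  [  0,   0,  -9]
Pivot columns: 1, 2, 3 → 3 pivots.
dim(Col(A)) = number of pivot columns = 3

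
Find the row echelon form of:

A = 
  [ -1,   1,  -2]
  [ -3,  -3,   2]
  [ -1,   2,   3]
Row operations:
R2 → R2 - (3)·R1
R3 → R3 - (1)·R1
R3 → R3 + (1/6)·R2

Resulting echelon form:
REF = 
  [  -1,    1,   -2]
  [   0,   -6,    8]
  [   0,    0, 19/3]

Rank = 3 (number of non-zero pivot rows).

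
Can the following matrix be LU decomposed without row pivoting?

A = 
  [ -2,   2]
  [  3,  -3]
Yes.
A[1,1] = -2 ≠ 0, so Gaussian elimination proceeds without a row swap: multiplier ℓ₂₁ = (3)/(-2) = -3/2, and U[2,2] = -3 - (-3/2)(2) = 0.
L = 
  [   1,    0]
  [-3/2,    1]
U = 
  [ -2,   2]
  [  0,   0]
Check row 2 of LU: [(-3/2)(-2), (-3/2)(2) + 0] = [3, -3] = row 2 of A ✓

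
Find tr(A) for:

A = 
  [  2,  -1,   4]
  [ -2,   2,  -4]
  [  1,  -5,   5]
9

tr(A) = 2 + 2 + 5 = 9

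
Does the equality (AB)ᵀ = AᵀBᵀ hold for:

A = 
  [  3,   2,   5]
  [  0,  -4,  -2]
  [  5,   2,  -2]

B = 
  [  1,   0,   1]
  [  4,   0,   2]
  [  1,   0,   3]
No

(AB)ᵀ = 
  [ 16, -18,  11]
  [  0,   0,   0]
  [ 22, -14,   3]

AᵀBᵀ = 
  [  8,  22,  18]
  [  4,  12,   8]
  [  3,  16,  -1]

The two matrices differ, so (AB)ᵀ ≠ AᵀBᵀ in general. The correct identity is (AB)ᵀ = BᵀAᵀ.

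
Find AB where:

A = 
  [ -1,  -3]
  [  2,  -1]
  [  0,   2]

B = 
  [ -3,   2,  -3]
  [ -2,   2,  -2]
AB = 
  [  9,  -8,   9]
  [ -4,   2,  -4]
  [ -4,   4,  -4]

A is 3×2 and B is 2×3, so AB is 3×3. Each entry is (row of A)·(column of B):
AB[1,1] = (-1)(-3) + (-3)(-2) = 9
AB[1,2] = (-1)(2) + (-3)(2) = -8
AB[1,3] = (-1)(-3) + (-3)(-2) = 9
AB[2,1] = (2)(-3) + (-1)(-2) = -4
AB[2,2] = (2)(2) + (-1)(2) = 2
AB[2,3] = (2)(-3) + (-1)(-2) = -4
AB[3,1] = (0)(-3) + (2)(-2) = -4
AB[3,2] = (0)(2) + (2)(2) = 4
AB[3,3] = (0)(-3) + (2)(-2) = -4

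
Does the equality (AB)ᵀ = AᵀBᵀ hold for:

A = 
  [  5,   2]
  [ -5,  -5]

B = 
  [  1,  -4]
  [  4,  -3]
No

(AB)ᵀ = 
  [ 13, -25]
  [-26,  35]

AᵀBᵀ = 
  [ 25,  35]
  [ 22,  23]

The two matrices differ, so (AB)ᵀ ≠ AᵀBᵀ in general. The correct identity is (AB)ᵀ = BᵀAᵀ.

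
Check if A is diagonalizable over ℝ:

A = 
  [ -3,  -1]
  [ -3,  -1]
Yes

tr(A) = -4, det(A) = 0
Characteristic polynomial: λ² - tr(A)λ + det(A) = λ² + 4λ
λ² + 4λ = λ(λ + 4)
Eigenvalues: 0, -4
λ=-4: alg. mult. = 1, geom. mult. = 2 - rank(A - (-4)I) = 2 - 1 = 1
λ=0: alg. mult. = 1, geom. mult. = 2 - rank(A - (0)I) = 2 - 1 = 1
Sum of geometric multiplicities equals n, so A has n independent eigenvectors.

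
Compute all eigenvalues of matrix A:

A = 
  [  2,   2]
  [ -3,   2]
tr(A) = 4, det(A) = 10
Characteristic polynomial: λ² - tr(A)λ + det(A) = λ² - 4λ + 10
λ² - 4λ + 10 = 0  ⇒  λ = (4 ± √((-4)² - 4·(10)))/2 = (4 ± √(-24))/2
  = 2 + i√6,  2 - i√6

λ = 2 + i√6, 2 - i√6  (≈ 2 + 2.449i, 2 - 2.449i)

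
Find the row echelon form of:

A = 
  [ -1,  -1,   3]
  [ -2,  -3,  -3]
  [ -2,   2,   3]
Row operations:
R2 → R2 - (2)·R1
R3 → R3 - (2)·R1
R3 → R3 + (4)·R2

Resulting echelon form:
REF = 
  [ -1,  -1,   3]
  [  0,  -1,  -9]
  [  0,   0, -39]

Rank = 3 (number of non-zero pivot rows).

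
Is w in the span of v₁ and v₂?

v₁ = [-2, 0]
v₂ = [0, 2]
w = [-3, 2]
Yes

Form the augmented matrix and row-reduce:
[v₁|v₂|w] = 
  [ -2,   0,  -3]
  [  0,   2,   2]
(already in echelon form — no row operations needed)

No row of the form [0 0 | nonzero], so the system is consistent. Back-substitution gives c₁ = 3/2, c₂ = 1: w = (3/2)·v₁ + (1)·v₂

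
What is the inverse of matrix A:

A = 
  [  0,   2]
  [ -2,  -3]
det(A) = (0)(-3) - (2)(-2) = 4
For a 2×2 matrix, A⁻¹ = (1/det(A)) · [[d, -b], [-c, a]]
    = (1/4) · [[-3, -2], [2, 0]]

A⁻¹ = 
  [-3/4, -1/2]
  [ 1/2,    0]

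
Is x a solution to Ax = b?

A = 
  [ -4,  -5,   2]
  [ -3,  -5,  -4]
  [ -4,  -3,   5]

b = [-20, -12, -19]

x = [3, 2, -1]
No

Ax = [-24, -15, -23] ≠ b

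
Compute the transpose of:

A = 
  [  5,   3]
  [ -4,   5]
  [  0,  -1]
Aᵀ = 
  [  5,  -4,   0]
  [  3,   5,  -1]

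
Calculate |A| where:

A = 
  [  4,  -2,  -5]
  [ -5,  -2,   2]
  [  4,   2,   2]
Cofactor expansion along row 1:
det(A) = (4)·((-2)(2) - (2)(2)) - (-2)·((-5)(2) - (2)(4)) + (-5)·((-5)(2) - (-2)(4))
  = (4)(-8) - (-2)(-18) + (-5)(-2)
  = -58

det(A) = -58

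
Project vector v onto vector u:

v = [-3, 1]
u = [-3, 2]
v·u = (-3)(-3) + (1)(2) = 11
u·u = (-3)² + (2)² = 13
proj_u(v) = (v·u / u·u) × u = (11/13) × u

proj_u(v) = [-33/13, 22/13]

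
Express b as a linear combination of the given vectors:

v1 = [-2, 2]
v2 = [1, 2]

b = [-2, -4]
c1 = 0, c2 = -2

b = 0·v1 + -2·v2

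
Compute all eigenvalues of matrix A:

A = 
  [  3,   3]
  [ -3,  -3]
λ = 0, 0

tr(A) = 0, det(A) = 0
Characteristic polynomial: λ² - tr(A)λ + det(A) = λ²
λ² = λ²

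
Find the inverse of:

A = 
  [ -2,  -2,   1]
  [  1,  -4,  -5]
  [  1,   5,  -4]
det(A) = (-2)·((-4)(-4) - (-5)(5)) - (-2)·((1)(-4) - (-5)(1)) + (1)·((1)(5) - (-4)(1))
  = (-2)(41) - (-2)(1) + (1)(9)
  = -71
det(A) = -71 ≠ 0, so A is invertible.

Cofactors Cᵢⱼ = (-1)ⁱ⁺ʲ·Mᵢⱼ:
C = 
  [ 41,  -1,   9]
  [ -3,   7,   8]
  [ 14,  -9,  10]

adj(A) = Cᵀ:
adj(A) = 
  [ 41,  -3,  14]
  [ -1,   7,  -9]
  [  9,   8,  10]

A⁻¹ = (-1/71) · adj(A):
A⁻¹ = 
  [-41/71,   3/71, -14/71]
  [  1/71,  -7/71,   9/71]
  [ -9/71,  -8/71, -10/71]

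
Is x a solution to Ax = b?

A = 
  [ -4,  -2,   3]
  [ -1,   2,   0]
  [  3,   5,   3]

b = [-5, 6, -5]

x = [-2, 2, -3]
Yes

Ax = [-5, 6, -5] = b ✓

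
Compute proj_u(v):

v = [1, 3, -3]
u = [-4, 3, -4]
v·u = (1)(-4) + (3)(3) + (-3)(-4) = 17
u·u = (-4)² + (3)² + (-4)² = 41
proj_u(v) = (v·u / u·u) × u = (17/41) × u

proj_u(v) = [-68/41, 51/41, -68/41]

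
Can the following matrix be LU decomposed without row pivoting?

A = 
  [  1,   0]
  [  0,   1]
Yes.
A[1,1] = 1 ≠ 0, so Gaussian elimination proceeds without a row swap: multiplier ℓ₂₁ = (0)/(1) = 0, and U[2,2] = 1 - (0)(0) = 1.
L = 
  [  1,   0]
  [  0,   1]
U = 
  [  1,   0]
  [  0,   1]
Check row 2 of LU: [(0)(1), (0)(0) + 1] = [0, 1] = row 2 of A ✓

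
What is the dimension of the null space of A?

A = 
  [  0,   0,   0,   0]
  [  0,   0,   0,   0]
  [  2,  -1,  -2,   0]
nullity(A) = 3

Row reduce:
Swap R1 ↔ R3
REF = 
  [  2,  -1,  -2,   0]
  [  0,   0,   0,   0]
  [  0,   0,   0,   0]
Pivot columns: 1 → 1 pivot.
rank(A) = 1, so nullity(A) = 4 - 1 = 3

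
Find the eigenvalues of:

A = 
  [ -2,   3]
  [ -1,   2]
tr(A) = 0, det(A) = -1
Characteristic polynomial: λ² - tr(A)λ + det(A) = λ² - 1
λ² - 1 = (λ + 1)(λ - 1)

λ = 1, -1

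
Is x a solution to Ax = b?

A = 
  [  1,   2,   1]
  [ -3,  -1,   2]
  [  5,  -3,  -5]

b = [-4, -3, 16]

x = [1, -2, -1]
Yes

Ax = [-4, -3, 16] = b ✓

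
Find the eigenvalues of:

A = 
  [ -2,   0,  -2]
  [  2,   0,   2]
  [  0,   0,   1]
λ = 0, 1, -2

Characteristic polynomial: det(λI - A) = λ³ + λ² - 2λ
The constant term is 0, so λ = 0 is a root: p(λ) = λ(λ² + λ - 2)
λ² + λ - 2 = (λ + 2)(λ - 1)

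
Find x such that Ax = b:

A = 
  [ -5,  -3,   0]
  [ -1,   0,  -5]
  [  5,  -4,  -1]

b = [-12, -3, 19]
Row reduce the augmented matrix [A|b]:
R2 → R2 - (1/5)·R1
R3 → R3 + (1)·R1
R3 → R3 + (35/3)·R2
REF = 
  [    -5,     -3,      0,    -12]
  [     0,    3/5,     -5,   -3/5]
  [     0,      0, -178/3,      0]

Back-substitution:
x₃ = 0 / (-178/3) = 0
x₂ = (-3/5 - (-5)(0)) / (3/5) = -1
x₁ = (-12 - (-3)(-1) - (0)(0)) / (-5) = 3

x = [3, -1, 0]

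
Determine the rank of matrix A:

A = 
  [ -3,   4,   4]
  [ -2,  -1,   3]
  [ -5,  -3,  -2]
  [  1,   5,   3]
Row reduce:
R2 → R2 - (2/3)·R1
R3 → R3 - (5/3)·R1
R4 → R4 + (1/3)·R1
R3 → R3 - (29/11)·R2
R4 → R4 + (19/11)·R2
R4 → R4 + (18/35)·R3
REF = 
  [     -3,       4,       4]
  [      0,   -11/3,     1/3]
  [      0,       0, -105/11]
  [      0,       0,       0]
Pivot columns: 1, 2, 3 → 3 pivots.

rank(A) = 3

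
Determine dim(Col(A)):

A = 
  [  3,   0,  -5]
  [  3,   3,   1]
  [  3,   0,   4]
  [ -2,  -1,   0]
Row reduce:
R2 → R2 - (1)·R1
R3 → R3 - (1)·R1
R4 → R4 + (2/3)·R1
R4 → R4 + (1/3)·R2
R4 → R4 + (4/27)·R3
REF = 
  [  3,   0,  -5]
  [  0,   3,   6]
  [  0,   0,   9]
  [  0,   0,   0]
Pivot columns: 1, 2, 3 → 3 pivots.
dim(Col(A)) = number of pivot columns = 3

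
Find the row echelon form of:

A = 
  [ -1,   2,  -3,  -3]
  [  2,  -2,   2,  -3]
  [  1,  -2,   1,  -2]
Row operations:
R2 → R2 + (2)·R1
R3 → R3 + (1)·R1

Resulting echelon form:
REF = 
  [ -1,   2,  -3,  -3]
  [  0,   2,  -4,  -9]
  [  0,   0,  -2,  -5]

Rank = 3 (number of non-zero pivot rows).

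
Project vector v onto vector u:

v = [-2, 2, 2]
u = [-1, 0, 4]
v·u = (-2)(-1) + (2)(0) + (2)(4) = 10
u·u = (-1)² + (0)² + (4)² = 17
proj_u(v) = (v·u / u·u) × u = (10/17) × u

proj_u(v) = [-10/17, 0, 40/17]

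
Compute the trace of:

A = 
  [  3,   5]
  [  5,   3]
6

tr(A) = 3 + 3 = 6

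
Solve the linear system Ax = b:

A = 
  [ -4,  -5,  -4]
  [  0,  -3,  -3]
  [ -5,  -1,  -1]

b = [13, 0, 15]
Row reduce the augmented matrix [A|b]:
R3 → R3 - (5/4)·R1
R3 → R3 + (7/4)·R2
REF = 
  [  -4,   -5,   -4,   13]
  [   0,   -3,   -3,    0]
  [   0,    0, -5/4, -5/4]

Back-substitution:
x₃ = (-5/4) / (-5/4) = 1
x₂ = (0 - (-3)(1)) / (-3) = -1
x₁ = (13 - (-5)(-1) - (-4)(1)) / (-4) = -3

x = [-3, -1, 1]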